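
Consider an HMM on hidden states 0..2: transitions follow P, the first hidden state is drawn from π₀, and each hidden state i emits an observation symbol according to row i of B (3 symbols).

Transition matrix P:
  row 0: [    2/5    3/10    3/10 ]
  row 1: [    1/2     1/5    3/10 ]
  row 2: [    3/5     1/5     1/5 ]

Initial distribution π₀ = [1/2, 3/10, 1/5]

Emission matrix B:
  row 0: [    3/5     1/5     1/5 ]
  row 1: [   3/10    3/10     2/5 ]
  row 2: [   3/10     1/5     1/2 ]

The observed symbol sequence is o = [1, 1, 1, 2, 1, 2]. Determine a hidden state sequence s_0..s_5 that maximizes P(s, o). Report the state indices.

t=0: δ = [1.000e-01, 9.000e-02, 4.000e-02]  (obs o_0=1)
t=1: δ = [9.000e-03, 9.000e-03, 6.000e-03]  ψ = [1, 0, 0]  (obs o_1=1)
t=2: δ = [9.000e-04, 8.100e-04, 5.400e-04]  ψ = [1, 0, 0]  (obs o_2=1)
t=3: δ = [8.100e-05, 1.080e-04, 1.350e-04]  ψ = [1, 0, 0]  (obs o_3=2)
t=4: δ = [1.620e-05, 8.100e-06, 6.480e-06]  ψ = [2, 2, 1]  (obs o_4=1)
t=5: δ = [1.296e-06, 1.944e-06, 2.430e-06]  ψ = [0, 0, 0]  (obs o_5=2)
backtrack: best end state = 2; path = [0, 1, 0, 2, 0, 2]

path = [0, 1, 0, 2, 0, 2]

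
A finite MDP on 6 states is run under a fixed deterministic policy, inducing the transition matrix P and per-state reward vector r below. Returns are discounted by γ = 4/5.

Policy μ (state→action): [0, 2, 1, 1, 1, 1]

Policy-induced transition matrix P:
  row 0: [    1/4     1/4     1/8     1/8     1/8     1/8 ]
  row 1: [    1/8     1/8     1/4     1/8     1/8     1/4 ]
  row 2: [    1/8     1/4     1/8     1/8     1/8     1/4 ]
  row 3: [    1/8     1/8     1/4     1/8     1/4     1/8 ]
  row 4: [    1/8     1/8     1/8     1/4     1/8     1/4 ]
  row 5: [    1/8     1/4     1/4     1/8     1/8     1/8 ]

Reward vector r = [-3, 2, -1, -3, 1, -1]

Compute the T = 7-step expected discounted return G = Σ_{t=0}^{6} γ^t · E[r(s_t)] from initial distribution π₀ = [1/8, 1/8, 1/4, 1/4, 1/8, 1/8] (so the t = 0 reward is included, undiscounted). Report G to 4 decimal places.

t=0: π = [0.1250, 0.1250, 0.2500, 0.2500, 0.1250, 0.1250], E[r] = -1.1250, γ^t·E[r] = -1.125000, running G = -1.125000
t=1: π = [0.1406, 0.1875, 0.1875, 0.1406, 0.1563, 0.1875], E[r] = -0.6875, γ^t·E[r] = -0.550000, running G = -1.675000
t=2: π = [0.1426, 0.1895, 0.1895, 0.1445, 0.1426, 0.1914], E[r] = -0.7207, γ^t·E[r] = -0.461250, running G = -2.136250
t=3: π = [0.1428, 0.1904, 0.1907, 0.1428, 0.1431, 0.1902], E[r] = -0.7139, γ^t·E[r] = -0.365500, running G = -2.501750
t=4: π = [0.1429, 0.1905, 0.1904, 0.1429, 0.1429, 0.1905], E[r] = -0.7144, γ^t·E[r] = -0.292613, running G = -2.794363
t=5: π = [0.1429, 0.1905, 0.1905, 0.1429, 0.1429, 0.1905], E[r] = -0.7143, γ^t·E[r] = -0.234055, running G = -3.028418
t=6: π = [0.1429, 0.1905, 0.1905, 0.1429, 0.1429, 0.1905], E[r] = -0.7143, γ^t·E[r] = -0.187246, running G = -3.215664

G = -3.2157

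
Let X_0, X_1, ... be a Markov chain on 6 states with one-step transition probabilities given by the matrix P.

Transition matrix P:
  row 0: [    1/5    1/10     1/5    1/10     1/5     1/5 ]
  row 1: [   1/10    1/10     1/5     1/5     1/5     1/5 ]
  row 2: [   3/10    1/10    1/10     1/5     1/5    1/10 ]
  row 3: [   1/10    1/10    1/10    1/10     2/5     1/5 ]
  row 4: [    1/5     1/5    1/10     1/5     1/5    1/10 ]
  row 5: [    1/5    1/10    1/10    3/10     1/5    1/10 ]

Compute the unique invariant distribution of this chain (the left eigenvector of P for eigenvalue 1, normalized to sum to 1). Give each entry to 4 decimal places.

Balance equations π_j = Σ_i π_i·P[i][j]:
  π_0 = 1/5·π_0 + 1/10·π_1 + 3/10·π_2 + 1/10·π_3 + 1/5·π_4 + 1/5·π_5
  π_1 = 1/10·π_0 + 1/10·π_1 + 1/10·π_2 + 1/10·π_3 + 1/5·π_4 + 1/10·π_5
  π_2 = 1/5·π_0 + 1/5·π_1 + 1/10·π_2 + 1/10·π_3 + 1/10·π_4 + 1/10·π_5
  π_3 = 1/10·π_0 + 1/5·π_1 + 1/5·π_2 + 1/10·π_3 + 1/5·π_4 + 3/10·π_5
  π_4 = 1/5·π_0 + 1/5·π_1 + 1/5·π_2 + 2/5·π_3 + 1/5·π_4 + 1/5·π_5
  normalize: π_0 + π_1 + π_2 + π_3 + π_4 + π_5 = 1
Solving the linear system gives exactly π = [1811/9905, 1224/9905, 1294/9905, 354/1981, 467/1981, 1471/9905].

π = [0.1828, 0.1236, 0.1306, 0.1787, 0.2357, 0.1485]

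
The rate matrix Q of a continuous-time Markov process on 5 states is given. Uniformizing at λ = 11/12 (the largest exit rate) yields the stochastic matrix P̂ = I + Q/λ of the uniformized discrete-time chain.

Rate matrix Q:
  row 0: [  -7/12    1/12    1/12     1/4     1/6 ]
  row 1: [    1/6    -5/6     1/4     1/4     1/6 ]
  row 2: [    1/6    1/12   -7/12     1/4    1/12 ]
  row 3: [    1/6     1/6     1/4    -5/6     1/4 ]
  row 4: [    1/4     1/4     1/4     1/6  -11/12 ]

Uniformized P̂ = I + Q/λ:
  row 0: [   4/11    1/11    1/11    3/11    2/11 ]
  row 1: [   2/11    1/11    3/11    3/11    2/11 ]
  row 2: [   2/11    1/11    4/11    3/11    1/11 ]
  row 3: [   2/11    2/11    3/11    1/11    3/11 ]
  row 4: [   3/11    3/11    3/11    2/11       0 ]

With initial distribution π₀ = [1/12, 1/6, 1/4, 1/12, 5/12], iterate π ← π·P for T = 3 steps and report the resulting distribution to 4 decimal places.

t=0: π = [0.0833, 0.1667, 0.2500, 0.0833, 0.4167]
t=1: π = [0.2348, 0.1742, 0.2803, 0.2197, 0.0909]
t=2: π = [0.2328, 0.1274, 0.2555, 0.2245, 0.1598]
t=3: π = [0.2387, 0.1404, 0.2536, 0.2174, 0.1499]

π = [0.2387, 0.1404, 0.2536, 0.2174, 0.1499]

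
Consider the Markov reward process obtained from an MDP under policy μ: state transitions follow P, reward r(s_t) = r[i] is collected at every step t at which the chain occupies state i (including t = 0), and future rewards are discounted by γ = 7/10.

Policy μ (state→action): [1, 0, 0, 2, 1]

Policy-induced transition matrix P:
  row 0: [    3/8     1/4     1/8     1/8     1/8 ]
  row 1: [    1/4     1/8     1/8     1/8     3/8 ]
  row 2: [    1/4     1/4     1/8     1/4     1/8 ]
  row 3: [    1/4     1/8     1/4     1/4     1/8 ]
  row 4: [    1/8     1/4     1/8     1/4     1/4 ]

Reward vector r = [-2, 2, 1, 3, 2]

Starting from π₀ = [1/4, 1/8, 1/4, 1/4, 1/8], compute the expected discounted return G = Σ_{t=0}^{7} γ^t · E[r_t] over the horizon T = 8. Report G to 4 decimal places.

G = 3.1402

t=0: π = [0.2500, 0.1250, 0.2500, 0.2500, 0.1250], E[r] = 1.0000, γ^t·E[r] = 1.000000, running G = 1.000000
t=1: π = [0.2656, 0.2031, 0.1563, 0.2031, 0.1719], E[r] = 0.9844, γ^t·E[r] = 0.689063, running G = 1.689063
t=2: π = [0.2617, 0.1992, 0.1504, 0.1914, 0.1973], E[r] = 0.9941, γ^t·E[r] = 0.487129, running G = 2.176191
t=3: π = [0.2581, 0.2012, 0.1489, 0.1924, 0.1995], E[r] = 1.0112, γ^t·E[r] = 0.346852, running G = 2.523043
t=4: π = [0.2573, 0.2008, 0.1490, 0.1926, 0.2002], E[r] = 1.0143, γ^t·E[r] = 0.243522, running G = 2.766565
t=5: π = [0.2571, 0.2008, 0.1491, 0.1927, 0.2002], E[r] = 1.0151, γ^t·E[r] = 0.170610, running G = 2.937175
t=6: π = [0.2571, 0.2008, 0.1491, 0.1928, 0.2002], E[r] = 1.0152, γ^t·E[r] = 0.119438, running G = 3.056613
t=7: π = [0.2571, 0.2008, 0.1491, 0.1928, 0.2002], E[r] = 1.0152, γ^t·E[r] = 0.083608, running G = 3.140221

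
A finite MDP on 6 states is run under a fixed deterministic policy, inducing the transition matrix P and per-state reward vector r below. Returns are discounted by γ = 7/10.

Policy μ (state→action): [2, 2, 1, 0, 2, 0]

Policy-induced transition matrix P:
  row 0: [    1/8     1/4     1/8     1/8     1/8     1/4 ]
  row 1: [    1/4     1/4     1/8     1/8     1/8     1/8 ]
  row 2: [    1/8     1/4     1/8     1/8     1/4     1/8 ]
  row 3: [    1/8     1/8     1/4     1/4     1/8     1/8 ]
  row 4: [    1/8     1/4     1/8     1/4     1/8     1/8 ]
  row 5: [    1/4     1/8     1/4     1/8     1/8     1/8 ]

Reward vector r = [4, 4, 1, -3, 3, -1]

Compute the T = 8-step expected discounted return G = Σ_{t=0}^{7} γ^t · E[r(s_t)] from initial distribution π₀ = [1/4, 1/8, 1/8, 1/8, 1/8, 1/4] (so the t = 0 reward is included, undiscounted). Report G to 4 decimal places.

t=0: π = [0.2500, 0.1250, 0.1250, 0.1250, 0.1250, 0.2500], E[r] = 1.3750, γ^t·E[r] = 1.375000, running G = 1.375000
t=1: π = [0.1719, 0.2031, 0.1719, 0.1563, 0.1406, 0.1563], E[r] = 1.4688, γ^t·E[r] = 1.028125, running G = 2.403125
t=2: π = [0.1699, 0.2109, 0.1641, 0.1621, 0.1465, 0.1465], E[r] = 1.4941, γ^t·E[r] = 0.732129, running G = 3.135254
t=3: π = [0.1697, 0.2114, 0.1636, 0.1636, 0.1455, 0.1462], E[r] = 1.4875, γ^t·E[r] = 0.510229, running G = 3.645483
t=4: π = [0.1697, 0.2113, 0.1637, 0.1636, 0.1454, 0.1462], E[r] = 1.4869, γ^t·E[r] = 0.356999, running G = 4.002482
t=5: π = [0.1697, 0.2113, 0.1637, 0.1636, 0.1455, 0.1462], E[r] = 1.4868, γ^t·E[r] = 0.249891, running G = 4.252374
t=6: π = [0.1697, 0.2113, 0.1637, 0.1636, 0.1455, 0.1462], E[r] = 1.4868, γ^t·E[r] = 0.174923, running G = 4.427297
t=7: π = [0.1697, 0.2113, 0.1637, 0.1636, 0.1455, 0.1462], E[r] = 1.4868, γ^t·E[r] = 0.122446, running G = 4.549743

G = 4.5497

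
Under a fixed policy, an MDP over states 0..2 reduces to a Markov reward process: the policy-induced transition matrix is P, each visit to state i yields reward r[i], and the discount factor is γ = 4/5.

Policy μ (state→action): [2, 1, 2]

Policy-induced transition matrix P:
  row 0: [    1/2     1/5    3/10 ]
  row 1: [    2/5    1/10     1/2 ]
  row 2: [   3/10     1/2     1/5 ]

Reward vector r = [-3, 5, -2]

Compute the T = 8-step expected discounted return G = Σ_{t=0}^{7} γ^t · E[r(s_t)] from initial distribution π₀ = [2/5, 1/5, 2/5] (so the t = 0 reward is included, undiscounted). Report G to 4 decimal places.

t=0: π = [0.4000, 0.2000, 0.4000], E[r] = -1.0000, γ^t·E[r] = -1.000000, running G = -1.000000
t=1: π = [0.4000, 0.3000, 0.3000], E[r] = -0.3000, γ^t·E[r] = -0.240000, running G = -1.240000
t=2: π = [0.4100, 0.2600, 0.3300], E[r] = -0.5900, γ^t·E[r] = -0.377600, running G = -1.617600
t=3: π = [0.4080, 0.2730, 0.3190], E[r] = -0.4970, γ^t·E[r] = -0.254464, running G = -1.872064
t=4: π = [0.4089, 0.2684, 0.3227], E[r] = -0.5301, γ^t·E[r] = -0.217129, running G = -2.089193
t=5: π = [0.4086, 0.2700, 0.3214], E[r] = -0.5188, γ^t·E[r] = -0.170010, running G = -2.259203
t=6: π = [0.4087, 0.2694, 0.3219], E[r] = -0.5227, γ^t·E[r] = -0.137033, running G = -2.396236
t=7: π = [0.4087, 0.2696, 0.3217], E[r] = -0.5214, γ^t·E[r] = -0.109344, running G = -2.505580

G = -2.5056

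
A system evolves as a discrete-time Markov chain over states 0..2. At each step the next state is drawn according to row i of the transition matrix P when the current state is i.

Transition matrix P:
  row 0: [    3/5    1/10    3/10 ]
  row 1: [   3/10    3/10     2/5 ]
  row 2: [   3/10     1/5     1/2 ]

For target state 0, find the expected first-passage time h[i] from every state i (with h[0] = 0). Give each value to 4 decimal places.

First-step conditioning: h[0] = 0; for i ≠ 0, h[i] = 1 + Σ_k P[i][k]·h[k].
  h[1] = 1 + 3/10·h[1] + 2/5·h[2]
  h[2] = 1 + 1/5·h[1] + 1/2·h[2]
Solving the 2×2 linear system over states ≠ 0 gives exactly h = [0, 10/3, 10/3] (h[0] = 0 is the target).

h = [0.0000, 3.3333, 3.3333]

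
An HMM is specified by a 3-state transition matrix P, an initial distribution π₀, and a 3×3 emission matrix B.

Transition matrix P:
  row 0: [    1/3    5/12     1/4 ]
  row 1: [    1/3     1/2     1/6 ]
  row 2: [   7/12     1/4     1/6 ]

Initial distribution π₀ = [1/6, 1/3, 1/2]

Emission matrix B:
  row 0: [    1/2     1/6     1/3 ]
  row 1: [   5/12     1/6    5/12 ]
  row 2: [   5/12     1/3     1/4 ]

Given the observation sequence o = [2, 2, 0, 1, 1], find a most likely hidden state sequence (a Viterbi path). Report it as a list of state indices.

path = [1, 1, 1, 1, 1]

t=0: δ = [5.556e-02, 1.389e-01, 1.250e-01]  (obs o_0=2)
t=1: δ = [2.431e-02, 2.894e-02, 5.787e-03]  ψ = [2, 1, 1]  (obs o_1=2)
t=2: δ = [4.823e-03, 6.028e-03, 2.532e-03]  ψ = [1, 1, 0]  (obs o_2=0)
t=3: δ = [3.349e-04, 5.023e-04, 4.019e-04]  ψ = [1, 1, 0]  (obs o_3=1)
t=4: δ = [3.907e-05, 4.186e-05, 2.791e-05]  ψ = [2, 1, 0]  (obs o_4=1)
backtrack: best end state = 1; path = [1, 1, 1, 1, 1]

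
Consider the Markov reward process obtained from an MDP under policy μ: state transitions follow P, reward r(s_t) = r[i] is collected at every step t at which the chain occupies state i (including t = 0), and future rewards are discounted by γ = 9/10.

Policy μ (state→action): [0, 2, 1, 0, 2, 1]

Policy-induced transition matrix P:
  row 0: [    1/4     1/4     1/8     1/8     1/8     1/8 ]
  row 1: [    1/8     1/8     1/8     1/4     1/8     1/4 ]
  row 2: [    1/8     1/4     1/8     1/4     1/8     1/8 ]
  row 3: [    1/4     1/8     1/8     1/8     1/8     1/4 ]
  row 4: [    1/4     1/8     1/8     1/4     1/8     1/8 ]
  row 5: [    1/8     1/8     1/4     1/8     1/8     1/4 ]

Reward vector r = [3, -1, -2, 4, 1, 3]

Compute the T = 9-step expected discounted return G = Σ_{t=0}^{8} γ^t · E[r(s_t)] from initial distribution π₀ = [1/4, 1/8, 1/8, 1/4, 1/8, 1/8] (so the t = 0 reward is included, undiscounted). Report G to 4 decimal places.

t=0: π = [0.2500, 0.1250, 0.1250, 0.2500, 0.1250, 0.1250], E[r] = 1.8750, γ^t·E[r] = 1.875000, running G = 1.875000
t=1: π = [0.2031, 0.1719, 0.1406, 0.1719, 0.1250, 0.1875], E[r] = 1.5313, γ^t·E[r] = 1.378125, running G = 3.253125
t=2: π = [0.1875, 0.1680, 0.1484, 0.1797, 0.1250, 0.1914], E[r] = 1.5156, γ^t·E[r] = 1.227656, running G = 4.480781
t=3: π = [0.1865, 0.1670, 0.1489, 0.1802, 0.1250, 0.1924], E[r] = 1.5176, γ^t·E[r] = 1.106314, running G = 5.587096
t=4: π = [0.1865, 0.1669, 0.1490, 0.1801, 0.1250, 0.1924], E[r] = 1.5172, γ^t·E[r] = 0.995403, running G = 6.582498
t=5: π = [0.1864, 0.1669, 0.1491, 0.1801, 0.1250, 0.1924], E[r] = 1.5171, γ^t·E[r] = 0.895826, running G = 7.478325
t=6: π = [0.1864, 0.1669, 0.1491, 0.1801, 0.1250, 0.1924], E[r] = 1.5171, γ^t·E[r] = 0.806249, running G = 8.284574
t=7: π = [0.1864, 0.1669, 0.1491, 0.1801, 0.1250, 0.1924], E[r] = 1.5171, γ^t·E[r] = 0.725624, running G = 9.010199
t=8: π = [0.1864, 0.1669, 0.1491, 0.1801, 0.1250, 0.1924], E[r] = 1.5171, γ^t·E[r] = 0.653062, running G = 9.663260

G = 9.6633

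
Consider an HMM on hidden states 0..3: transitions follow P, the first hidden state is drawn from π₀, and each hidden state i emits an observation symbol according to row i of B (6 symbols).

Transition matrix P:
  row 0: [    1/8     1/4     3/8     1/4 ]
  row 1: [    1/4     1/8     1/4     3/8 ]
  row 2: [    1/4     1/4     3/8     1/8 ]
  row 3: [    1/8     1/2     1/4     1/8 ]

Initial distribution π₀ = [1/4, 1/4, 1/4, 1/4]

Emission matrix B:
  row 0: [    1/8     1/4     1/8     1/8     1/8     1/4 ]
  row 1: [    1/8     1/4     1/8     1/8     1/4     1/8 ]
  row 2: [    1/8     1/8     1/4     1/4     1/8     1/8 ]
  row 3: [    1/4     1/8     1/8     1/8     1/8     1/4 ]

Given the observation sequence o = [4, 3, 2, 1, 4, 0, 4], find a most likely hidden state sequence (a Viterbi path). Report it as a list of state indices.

t=0: δ = [3.125e-02, 6.250e-02, 3.125e-02, 3.125e-02]  (obs o_0=4)
t=1: δ = [1.953e-03, 1.953e-03, 3.906e-03, 2.930e-03]  ψ = [1, 3, 1, 1]  (obs o_1=3)
t=2: δ = [1.221e-04, 1.831e-04, 3.662e-04, 9.155e-05]  ψ = [2, 3, 2, 1]  (obs o_2=2)
t=3: δ = [2.289e-05, 2.289e-05, 1.717e-05, 8.583e-06]  ψ = [2, 2, 2, 1]  (obs o_3=1)
t=4: δ = [7.153e-07, 1.431e-06, 1.073e-06, 1.073e-06]  ψ = [1, 0, 0, 1]  (obs o_4=4)
t=5: δ = [4.470e-08, 6.706e-08, 5.029e-08, 1.341e-07]  ψ = [1, 3, 2, 1]  (obs o_5=0)
t=6: δ = [2.095e-09, 1.676e-08, 4.191e-09, 3.143e-09]  ψ = [1, 3, 3, 1]  (obs o_6=4)
backtrack: best end state = 1; path = [1, 2, 2, 0, 1, 3, 1]

path = [1, 2, 2, 0, 1, 3, 1]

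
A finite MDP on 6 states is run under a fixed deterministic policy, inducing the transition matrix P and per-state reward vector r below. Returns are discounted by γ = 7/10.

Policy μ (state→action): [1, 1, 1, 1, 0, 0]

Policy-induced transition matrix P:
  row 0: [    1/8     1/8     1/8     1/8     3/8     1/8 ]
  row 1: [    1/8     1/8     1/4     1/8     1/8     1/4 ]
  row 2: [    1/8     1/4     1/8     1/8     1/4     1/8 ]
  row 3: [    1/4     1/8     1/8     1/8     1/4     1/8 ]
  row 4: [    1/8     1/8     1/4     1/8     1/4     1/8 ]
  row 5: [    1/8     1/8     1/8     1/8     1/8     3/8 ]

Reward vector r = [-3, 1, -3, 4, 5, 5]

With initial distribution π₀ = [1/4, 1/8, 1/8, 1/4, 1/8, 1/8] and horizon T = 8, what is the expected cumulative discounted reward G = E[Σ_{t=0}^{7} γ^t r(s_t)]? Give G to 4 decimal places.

G = 5.0946

t=0: π = [0.2500, 0.1250, 0.1250, 0.2500, 0.1250, 0.1250], E[r] = 1.2500, γ^t·E[r] = 1.250000, running G = 1.250000
t=1: π = [0.1563, 0.1406, 0.1563, 0.1250, 0.2500, 0.1719], E[r] = 1.8125, γ^t·E[r] = 1.268750, running G = 2.518750
t=2: π = [0.1406, 0.1445, 0.1738, 0.1250, 0.2305, 0.1855], E[r] = 1.7813, γ^t·E[r] = 0.872813, running G = 3.391563
t=3: π = [0.1406, 0.1467, 0.1719, 0.1250, 0.2263, 0.1895], E[r] = 1.7881, γ^t·E[r] = 0.613313, running G = 4.004876
t=4: π = [0.1406, 0.1465, 0.1716, 0.1250, 0.2256, 0.1907], E[r] = 1.7910, γ^t·E[r] = 0.430023, running G = 4.434899
t=5: π = [0.1406, 0.1465, 0.1715, 0.1250, 0.2254, 0.1910], E[r] = 1.7921, γ^t·E[r] = 0.301206, running G = 4.736105
t=6: π = [0.1406, 0.1464, 0.1715, 0.1250, 0.2254, 0.1911], E[r] = 1.7924, γ^t·E[r] = 0.210870, running G = 4.946974
t=7: π = [0.1406, 0.1464, 0.1715, 0.1250, 0.2254, 0.1911], E[r] = 1.7924, γ^t·E[r] = 0.147614, running G = 5.094588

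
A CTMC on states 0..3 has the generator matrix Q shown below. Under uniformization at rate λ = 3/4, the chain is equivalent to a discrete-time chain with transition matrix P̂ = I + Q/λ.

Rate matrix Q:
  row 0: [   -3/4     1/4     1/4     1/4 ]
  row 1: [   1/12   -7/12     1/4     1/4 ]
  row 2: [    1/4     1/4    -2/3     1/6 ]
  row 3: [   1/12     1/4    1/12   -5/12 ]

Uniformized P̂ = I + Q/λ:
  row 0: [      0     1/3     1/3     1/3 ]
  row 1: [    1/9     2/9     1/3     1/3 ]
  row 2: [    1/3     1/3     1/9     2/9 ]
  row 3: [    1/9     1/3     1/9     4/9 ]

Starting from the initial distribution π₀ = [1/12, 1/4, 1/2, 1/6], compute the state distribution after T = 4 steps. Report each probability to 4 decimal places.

t=0: π = [0.0833, 0.2500, 0.5000, 0.1667]
t=1: π = [0.2130, 0.3056, 0.1852, 0.2963]
t=2: π = [0.1286, 0.2994, 0.2263, 0.3457]
t=3: π = [0.1471, 0.3001, 0.2062, 0.3466]
t=4: π = [0.1406, 0.3000, 0.2105, 0.3489]

π = [0.1406, 0.3000, 0.2105, 0.3489]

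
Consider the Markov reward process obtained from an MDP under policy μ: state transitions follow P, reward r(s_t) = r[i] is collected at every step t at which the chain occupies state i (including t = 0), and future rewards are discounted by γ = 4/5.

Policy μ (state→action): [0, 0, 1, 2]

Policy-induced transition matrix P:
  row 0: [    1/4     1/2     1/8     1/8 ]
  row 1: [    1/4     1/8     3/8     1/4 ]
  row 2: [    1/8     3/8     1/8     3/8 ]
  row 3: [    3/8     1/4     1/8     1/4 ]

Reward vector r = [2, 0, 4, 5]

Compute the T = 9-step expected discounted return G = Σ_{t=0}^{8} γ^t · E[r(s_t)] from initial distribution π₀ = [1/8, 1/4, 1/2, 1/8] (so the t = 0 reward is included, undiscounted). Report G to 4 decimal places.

G = 11.4041

t=0: π = [0.1250, 0.2500, 0.5000, 0.1250], E[r] = 2.8750, γ^t·E[r] = 2.875000, running G = 2.875000
t=1: π = [0.2031, 0.3125, 0.1875, 0.2969], E[r] = 2.6406, γ^t·E[r] = 2.112500, running G = 4.987500
t=2: π = [0.2637, 0.2852, 0.2031, 0.2480], E[r] = 2.5801, γ^t·E[r] = 1.651250, running G = 6.638750
t=3: π = [0.2556, 0.3057, 0.1963, 0.2424], E[r] = 2.5085, γ^t·E[r] = 1.284375, running G = 7.923125
t=4: π = [0.2558, 0.3002, 0.2014, 0.2426], E[r] = 2.5301, γ^t·E[r] = 1.036338, running G = 8.959463
t=5: π = [0.2551, 0.3016, 0.2001, 0.2432], E[r] = 2.5266, γ^t·E[r] = 0.827901, running G = 9.787364
t=6: π = [0.2554, 0.3011, 0.2004, 0.2431], E[r] = 2.5279, γ^t·E[r] = 0.662686, running G = 10.450050
t=7: π = [0.2553, 0.3013, 0.2003, 0.2431], E[r] = 2.5274, γ^t·E[r] = 0.530035, running G = 10.980084
t=8: π = [0.2554, 0.3012, 0.2003, 0.2431], E[r] = 2.5276, γ^t·E[r] = 0.424054, running G = 11.404138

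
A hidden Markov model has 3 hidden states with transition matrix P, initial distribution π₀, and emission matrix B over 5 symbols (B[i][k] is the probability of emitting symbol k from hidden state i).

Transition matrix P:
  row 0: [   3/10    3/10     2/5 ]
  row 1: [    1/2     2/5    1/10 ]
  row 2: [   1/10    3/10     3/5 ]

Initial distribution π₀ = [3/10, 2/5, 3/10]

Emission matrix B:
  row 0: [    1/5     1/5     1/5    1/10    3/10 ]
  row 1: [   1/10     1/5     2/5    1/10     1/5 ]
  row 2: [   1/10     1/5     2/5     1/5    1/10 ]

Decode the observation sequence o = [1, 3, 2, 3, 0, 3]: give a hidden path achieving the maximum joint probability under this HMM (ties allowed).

path = [2, 2, 2, 2, 2, 2]

t=0: δ = [6.000e-02, 8.000e-02, 6.000e-02]  (obs o_0=1)
t=1: δ = [4.000e-03, 3.200e-03, 7.200e-03]  ψ = [1, 1, 2]  (obs o_1=3)
t=2: δ = [3.200e-04, 8.640e-04, 1.728e-03]  ψ = [1, 2, 2]  (obs o_2=2)
t=3: δ = [4.320e-05, 5.184e-05, 2.074e-04]  ψ = [1, 2, 2]  (obs o_3=3)
t=4: δ = [5.184e-06, 6.221e-06, 1.244e-05]  ψ = [1, 2, 2]  (obs o_4=0)
t=5: δ = [3.110e-07, 3.732e-07, 1.493e-06]  ψ = [1, 2, 2]  (obs o_5=3)
backtrack: best end state = 2; path = [2, 2, 2, 2, 2, 2]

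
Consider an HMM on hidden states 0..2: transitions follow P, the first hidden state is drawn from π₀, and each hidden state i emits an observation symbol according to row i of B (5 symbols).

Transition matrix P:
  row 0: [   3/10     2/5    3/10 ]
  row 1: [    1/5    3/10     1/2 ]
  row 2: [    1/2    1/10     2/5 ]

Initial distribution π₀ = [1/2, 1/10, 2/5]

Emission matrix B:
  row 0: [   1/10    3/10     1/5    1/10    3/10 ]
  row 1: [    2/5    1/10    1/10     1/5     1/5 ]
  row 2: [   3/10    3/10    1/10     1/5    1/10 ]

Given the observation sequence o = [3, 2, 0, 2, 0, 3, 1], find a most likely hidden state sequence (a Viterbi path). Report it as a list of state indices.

path = [2, 0, 2, 0, 1, 2, 0]

t=0: δ = [5.000e-02, 2.000e-02, 8.000e-02]  (obs o_0=3)
t=1: δ = [8.000e-03, 2.000e-03, 3.200e-03]  ψ = [2, 0, 2]  (obs o_1=2)
t=2: δ = [2.400e-04, 1.280e-03, 7.200e-04]  ψ = [0, 0, 0]  (obs o_2=0)
t=3: δ = [7.200e-05, 3.840e-05, 6.400e-05]  ψ = [2, 1, 1]  (obs o_3=2)
t=4: δ = [3.200e-06, 1.152e-05, 7.680e-06]  ψ = [2, 0, 2]  (obs o_4=0)
t=5: δ = [3.840e-07, 6.912e-07, 1.152e-06]  ψ = [2, 1, 1]  (obs o_5=3)
t=6: δ = [1.728e-07, 2.074e-08, 1.382e-07]  ψ = [2, 1, 2]  (obs o_6=1)
backtrack: best end state = 0; path = [2, 0, 2, 0, 1, 2, 0]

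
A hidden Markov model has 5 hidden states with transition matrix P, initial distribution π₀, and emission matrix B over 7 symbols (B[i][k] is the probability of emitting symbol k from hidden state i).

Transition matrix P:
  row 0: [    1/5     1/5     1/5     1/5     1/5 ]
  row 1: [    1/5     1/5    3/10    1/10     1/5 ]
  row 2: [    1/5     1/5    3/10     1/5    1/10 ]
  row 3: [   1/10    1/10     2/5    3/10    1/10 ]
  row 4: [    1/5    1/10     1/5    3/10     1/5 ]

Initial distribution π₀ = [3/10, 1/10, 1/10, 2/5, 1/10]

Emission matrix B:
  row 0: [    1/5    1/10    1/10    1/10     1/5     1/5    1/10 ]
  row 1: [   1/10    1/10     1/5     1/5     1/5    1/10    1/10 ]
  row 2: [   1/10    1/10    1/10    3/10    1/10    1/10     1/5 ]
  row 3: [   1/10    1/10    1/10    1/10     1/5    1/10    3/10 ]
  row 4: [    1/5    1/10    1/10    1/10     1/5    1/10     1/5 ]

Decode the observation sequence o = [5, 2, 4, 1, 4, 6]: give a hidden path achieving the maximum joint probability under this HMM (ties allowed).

path = [0, 1, 4, 3, 3, 3]

t=0: δ = [6.000e-02, 1.000e-02, 1.000e-02, 4.000e-02, 1.000e-02]  (obs o_0=5)
t=1: δ = [1.200e-03, 2.400e-03, 1.600e-03, 1.200e-03, 1.200e-03]  ψ = [0, 0, 3, 0, 0]  (obs o_1=2)
t=2: δ = [9.600e-05, 9.600e-05, 7.200e-05, 7.200e-05, 9.600e-05]  ψ = [1, 1, 1, 3, 1]  (obs o_2=4)
t=3: δ = [1.920e-06, 1.920e-06, 2.880e-06, 2.880e-06, 1.920e-06]  ψ = [0, 0, 1, 4, 0]  (obs o_3=1)
t=4: δ = [1.152e-07, 1.152e-07, 1.152e-07, 1.728e-07, 7.680e-08]  ψ = [2, 2, 3, 3, 0]  (obs o_4=4)
t=5: δ = [2.304e-09, 2.304e-09, 1.382e-08, 1.555e-08, 4.608e-09]  ψ = [0, 0, 3, 3, 0]  (obs o_5=6)
backtrack: best end state = 3; path = [0, 1, 4, 3, 3, 3]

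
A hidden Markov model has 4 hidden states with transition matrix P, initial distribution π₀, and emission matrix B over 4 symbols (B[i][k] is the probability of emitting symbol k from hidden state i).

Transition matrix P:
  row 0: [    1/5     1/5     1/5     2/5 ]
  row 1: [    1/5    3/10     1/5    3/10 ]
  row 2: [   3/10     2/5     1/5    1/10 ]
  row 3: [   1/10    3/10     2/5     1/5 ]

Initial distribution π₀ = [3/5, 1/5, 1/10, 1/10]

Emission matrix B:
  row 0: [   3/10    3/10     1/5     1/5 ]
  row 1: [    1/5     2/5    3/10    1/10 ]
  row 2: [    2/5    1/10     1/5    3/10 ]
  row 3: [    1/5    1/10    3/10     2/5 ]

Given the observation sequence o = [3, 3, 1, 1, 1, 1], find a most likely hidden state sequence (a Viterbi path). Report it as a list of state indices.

t=0: δ = [1.200e-01, 2.000e-02, 3.000e-02, 4.000e-02]  (obs o_0=3)
t=1: δ = [4.800e-03, 2.400e-03, 7.200e-03, 1.920e-02]  ψ = [0, 0, 0, 0]  (obs o_1=3)
t=2: δ = [6.480e-04, 2.304e-03, 7.680e-04, 3.840e-04]  ψ = [2, 3, 3, 3]  (obs o_2=1)
t=3: δ = [1.382e-04, 2.765e-04, 4.608e-05, 6.912e-05]  ψ = [1, 1, 1, 1]  (obs o_3=1)
t=4: δ = [1.659e-05, 3.318e-05, 5.530e-06, 8.294e-06]  ψ = [1, 1, 1, 1]  (obs o_4=1)
t=5: δ = [1.991e-06, 3.981e-06, 6.636e-07, 9.953e-07]  ψ = [1, 1, 1, 1]  (obs o_5=1)
backtrack: best end state = 1; path = [0, 3, 1, 1, 1, 1]

path = [0, 3, 1, 1, 1, 1]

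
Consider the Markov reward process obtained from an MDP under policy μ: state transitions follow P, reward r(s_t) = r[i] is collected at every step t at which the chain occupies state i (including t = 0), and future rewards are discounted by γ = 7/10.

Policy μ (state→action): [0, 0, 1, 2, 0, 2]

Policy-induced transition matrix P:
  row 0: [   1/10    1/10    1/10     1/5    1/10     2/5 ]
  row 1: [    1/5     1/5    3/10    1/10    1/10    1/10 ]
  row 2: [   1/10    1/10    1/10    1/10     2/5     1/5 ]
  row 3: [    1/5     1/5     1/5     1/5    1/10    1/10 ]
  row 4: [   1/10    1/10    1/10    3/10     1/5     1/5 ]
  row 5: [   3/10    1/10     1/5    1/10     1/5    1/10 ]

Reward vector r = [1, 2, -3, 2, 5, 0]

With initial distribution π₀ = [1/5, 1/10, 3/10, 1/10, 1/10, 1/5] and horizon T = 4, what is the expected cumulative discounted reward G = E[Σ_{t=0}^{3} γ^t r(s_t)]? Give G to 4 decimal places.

t=0: π = [0.2000, 0.1000, 0.3000, 0.1000, 0.1000, 0.2000], E[r] = 0.2000, γ^t·E[r] = 0.200000, running G = 0.200000
t=1: π = [0.1600, 0.1200, 0.1500, 0.1500, 0.2200, 0.2000], E[r] = 1.3500, γ^t·E[r] = 0.945000, running G = 1.145000
t=2: π = [0.1670, 0.1270, 0.1590, 0.1750, 0.1870, 0.1850], E[r] = 1.2290, γ^t·E[r] = 0.602210, running G = 1.747210
t=3: π = [0.1672, 0.1302, 0.1614, 0.1716, 0.1849, 0.1847], E[r] = 1.2111, γ^t·E[r] = 0.415407, running G = 2.162617

G = 2.1626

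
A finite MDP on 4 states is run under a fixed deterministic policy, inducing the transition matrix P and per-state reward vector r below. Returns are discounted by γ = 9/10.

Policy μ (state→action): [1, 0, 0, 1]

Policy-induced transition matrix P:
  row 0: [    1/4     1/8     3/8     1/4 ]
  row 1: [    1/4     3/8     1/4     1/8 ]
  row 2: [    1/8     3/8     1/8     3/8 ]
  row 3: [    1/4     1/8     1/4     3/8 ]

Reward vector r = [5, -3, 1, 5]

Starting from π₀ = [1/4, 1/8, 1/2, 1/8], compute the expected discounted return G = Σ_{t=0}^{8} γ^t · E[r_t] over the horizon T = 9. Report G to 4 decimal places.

G = 12.2264

t=0: π = [0.2500, 0.1250, 0.5000, 0.1250], E[r] = 2.0000, γ^t·E[r] = 2.000000, running G = 2.000000
t=1: π = [0.1875, 0.2813, 0.2188, 0.3125], E[r] = 1.8750, γ^t·E[r] = 1.687500, running G = 3.687500
t=2: π = [0.2227, 0.2500, 0.2461, 0.2813], E[r] = 2.0156, γ^t·E[r] = 1.632656, running G = 5.320156
t=3: π = [0.2192, 0.2490, 0.2471, 0.2847], E[r] = 2.0195, γ^t·E[r] = 1.472238, running G = 6.792395
t=4: π = [0.2191, 0.2490, 0.2465, 0.2853], E[r] = 2.0217, γ^t·E[r] = 1.326456, running G = 8.118851
t=5: π = [0.2192, 0.2489, 0.2466, 0.2854], E[r] = 2.0226, γ^t·E[r] = 1.194333, running G = 9.313184
t=6: π = [0.2192, 0.2489, 0.2466, 0.2854], E[r] = 2.0228, γ^t·E[r] = 1.074985, running G = 10.388169
t=7: π = [0.2192, 0.2489, 0.2466, 0.2854], E[r] = 2.0228, γ^t·E[r] = 0.967507, running G = 11.355675
t=8: π = [0.2192, 0.2489, 0.2466, 0.2854], E[r] = 2.0228, γ^t·E[r] = 0.870761, running G = 12.226436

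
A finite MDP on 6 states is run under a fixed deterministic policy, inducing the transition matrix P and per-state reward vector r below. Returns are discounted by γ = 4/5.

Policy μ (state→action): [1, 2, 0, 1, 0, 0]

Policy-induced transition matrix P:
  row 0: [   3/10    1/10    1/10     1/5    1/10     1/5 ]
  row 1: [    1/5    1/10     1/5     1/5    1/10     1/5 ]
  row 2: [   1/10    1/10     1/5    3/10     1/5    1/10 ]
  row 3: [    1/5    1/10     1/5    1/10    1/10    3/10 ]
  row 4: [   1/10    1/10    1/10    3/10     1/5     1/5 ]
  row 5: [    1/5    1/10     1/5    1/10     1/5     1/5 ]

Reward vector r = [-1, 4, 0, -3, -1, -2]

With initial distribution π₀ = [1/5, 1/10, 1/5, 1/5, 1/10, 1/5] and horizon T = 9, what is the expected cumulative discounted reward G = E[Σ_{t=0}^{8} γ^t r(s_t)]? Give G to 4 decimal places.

G = -3.9581

t=0: π = [0.2000, 0.1000, 0.2000, 0.2000, 0.1000, 0.2000], E[r] = -0.9000, γ^t·E[r] = -0.900000, running G = -0.900000
t=1: π = [0.1900, 0.1000, 0.1700, 0.1900, 0.1500, 0.2000], E[r] = -0.9100, γ^t·E[r] = -0.728000, running G = -1.628000
t=2: π = [0.1870, 0.1000, 0.1660, 0.1930, 0.1520, 0.2020], E[r] = -0.9220, γ^t·E[r] = -0.590080, running G = -2.218080
t=3: π = [0.1869, 0.1000, 0.1661, 0.1923, 0.1520, 0.2027], E[r] = -0.9212, γ^t·E[r] = -0.471654, running G = -2.689734
t=4: π = [0.1869, 0.1000, 0.1661, 0.1923, 0.1521, 0.2026], E[r] = -0.9211, γ^t·E[r] = -0.377295, running G = -3.067029
t=5: π = [0.1869, 0.1000, 0.1661, 0.1923, 0.1521, 0.2026], E[r] = -0.9212, γ^t·E[r] = -0.301848, running G = -3.368878
t=6: π = [0.1869, 0.1000, 0.1661, 0.1923, 0.1521, 0.2026], E[r] = -0.9212, γ^t·E[r] = -0.241478, running G = -3.610355
t=7: π = [0.1869, 0.1000, 0.1661, 0.1923, 0.1521, 0.2026], E[r] = -0.9212, γ^t·E[r] = -0.193182, running G = -3.803538
t=8: π = [0.1869, 0.1000, 0.1661, 0.1923, 0.1521, 0.2026], E[r] = -0.9212, γ^t·E[r] = -0.154546, running G = -3.958083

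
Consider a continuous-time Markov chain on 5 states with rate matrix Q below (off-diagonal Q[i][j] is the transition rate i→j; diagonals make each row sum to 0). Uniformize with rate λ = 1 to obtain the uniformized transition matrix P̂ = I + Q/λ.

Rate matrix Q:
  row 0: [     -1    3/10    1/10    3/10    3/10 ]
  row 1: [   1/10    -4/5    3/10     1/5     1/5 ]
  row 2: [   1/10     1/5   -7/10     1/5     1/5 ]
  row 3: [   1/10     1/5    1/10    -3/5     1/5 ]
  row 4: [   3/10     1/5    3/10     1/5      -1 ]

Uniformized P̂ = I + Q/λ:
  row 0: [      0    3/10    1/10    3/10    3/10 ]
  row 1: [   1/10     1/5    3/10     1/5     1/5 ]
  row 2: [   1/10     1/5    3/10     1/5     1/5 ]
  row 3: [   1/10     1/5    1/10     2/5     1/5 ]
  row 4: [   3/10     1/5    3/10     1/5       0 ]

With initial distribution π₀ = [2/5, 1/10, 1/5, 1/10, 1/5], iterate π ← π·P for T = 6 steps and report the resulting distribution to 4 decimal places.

π = [0.1231, 0.2123, 0.2223, 0.2654, 0.1769]

t=0: π = [0.4000, 0.1000, 0.2000, 0.1000, 0.2000]
t=1: π = [0.1000, 0.2400, 0.2000, 0.2600, 0.2000]
t=2: π = [0.1300, 0.2100, 0.2280, 0.2620, 0.1700]
t=3: π = [0.1210, 0.2130, 0.2216, 0.2654, 0.1790]
t=4: π = [0.1237, 0.2121, 0.2227, 0.2652, 0.1763]
t=5: π = [0.1229, 0.2124, 0.2222, 0.2654, 0.1771]
t=6: π = [0.1231, 0.2123, 0.2223, 0.2654, 0.1769]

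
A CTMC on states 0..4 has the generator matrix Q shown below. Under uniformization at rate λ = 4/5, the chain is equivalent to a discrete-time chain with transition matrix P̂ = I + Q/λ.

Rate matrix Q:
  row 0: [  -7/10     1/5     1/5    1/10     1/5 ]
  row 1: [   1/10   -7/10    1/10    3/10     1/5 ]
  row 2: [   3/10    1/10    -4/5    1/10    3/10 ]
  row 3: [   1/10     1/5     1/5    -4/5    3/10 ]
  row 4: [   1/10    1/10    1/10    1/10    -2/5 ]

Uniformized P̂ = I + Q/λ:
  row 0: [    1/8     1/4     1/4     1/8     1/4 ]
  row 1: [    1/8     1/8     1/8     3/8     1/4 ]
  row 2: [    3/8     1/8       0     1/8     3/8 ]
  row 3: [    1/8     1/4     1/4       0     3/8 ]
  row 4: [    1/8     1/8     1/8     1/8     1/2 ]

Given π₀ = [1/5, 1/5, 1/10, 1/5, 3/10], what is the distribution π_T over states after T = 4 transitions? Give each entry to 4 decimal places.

t=0: π = [0.2000, 0.2000, 0.1000, 0.2000, 0.3000]
t=1: π = [0.1500, 0.1750, 0.1625, 0.1500, 0.3625]
t=2: π = [0.1656, 0.1625, 0.1422, 0.1500, 0.3797]
t=3: π = [0.1605, 0.1645, 0.1467, 0.1469, 0.3814]
t=4: π = [0.1617, 0.1634, 0.1451, 0.1478, 0.3821]

π = [0.1617, 0.1634, 0.1451, 0.1478, 0.3821]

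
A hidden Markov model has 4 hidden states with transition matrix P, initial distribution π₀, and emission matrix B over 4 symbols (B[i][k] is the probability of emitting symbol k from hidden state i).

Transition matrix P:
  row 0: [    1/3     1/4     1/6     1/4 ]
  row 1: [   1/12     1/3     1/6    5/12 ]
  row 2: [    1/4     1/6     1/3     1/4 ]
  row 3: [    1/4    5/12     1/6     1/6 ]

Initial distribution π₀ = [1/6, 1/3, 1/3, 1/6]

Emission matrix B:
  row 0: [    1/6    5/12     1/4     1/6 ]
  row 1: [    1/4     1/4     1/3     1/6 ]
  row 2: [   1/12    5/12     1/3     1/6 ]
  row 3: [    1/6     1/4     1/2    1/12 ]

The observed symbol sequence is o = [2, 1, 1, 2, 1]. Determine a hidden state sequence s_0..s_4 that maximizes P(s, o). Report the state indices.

t=0: δ = [4.167e-02, 1.111e-01, 1.111e-01, 8.333e-02]  (obs o_0=2)
t=1: δ = [1.157e-02, 9.259e-03, 1.543e-02, 1.157e-02]  ψ = [2, 1, 2, 1]  (obs o_1=1)
t=2: δ = [1.608e-03, 1.206e-03, 2.143e-03, 9.645e-04]  ψ = [0, 3, 2, 1]  (obs o_2=1)
t=3: δ = [1.340e-04, 1.340e-04, 2.381e-04, 2.679e-04]  ψ = [0, 0, 2, 2]  (obs o_3=2)
t=4: δ = [2.791e-05, 2.791e-05, 3.308e-05, 1.488e-05]  ψ = [3, 3, 2, 2]  (obs o_4=1)
backtrack: best end state = 2; path = [2, 2, 2, 2, 2]

path = [2, 2, 2, 2, 2]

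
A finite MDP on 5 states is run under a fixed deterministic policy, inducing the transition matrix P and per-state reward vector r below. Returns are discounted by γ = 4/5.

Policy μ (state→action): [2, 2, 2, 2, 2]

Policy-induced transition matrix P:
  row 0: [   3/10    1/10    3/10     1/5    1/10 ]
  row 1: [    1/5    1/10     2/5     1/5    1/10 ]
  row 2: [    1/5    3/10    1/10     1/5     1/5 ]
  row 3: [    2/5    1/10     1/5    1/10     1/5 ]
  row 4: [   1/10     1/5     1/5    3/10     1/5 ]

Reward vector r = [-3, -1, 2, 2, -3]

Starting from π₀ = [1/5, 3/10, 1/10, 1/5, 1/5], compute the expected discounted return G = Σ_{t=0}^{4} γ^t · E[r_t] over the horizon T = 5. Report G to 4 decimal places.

G = -2.0339

t=0: π = [0.2000, 0.3000, 0.1000, 0.2000, 0.2000], E[r] = -0.9000, γ^t·E[r] = -0.900000, running G = -0.900000
t=1: π = [0.2400, 0.1400, 0.2700, 0.2000, 0.1500], E[r] = -0.3700, γ^t·E[r] = -0.296000, running G = -1.196000
t=2: π = [0.2490, 0.1690, 0.2250, 0.1950, 0.1620], E[r] = -0.5620, γ^t·E[r] = -0.359680, running G = -1.555680
t=3: π = [0.2477, 0.1612, 0.2362, 0.1967, 0.1582], E[r] = -0.5131, γ^t·E[r] = -0.262707, running G = -1.818387
t=4: π = [0.2483, 0.1631, 0.2334, 0.1962, 0.1591], E[r] = -0.5262, γ^t·E[r] = -0.215523, running G = -2.033911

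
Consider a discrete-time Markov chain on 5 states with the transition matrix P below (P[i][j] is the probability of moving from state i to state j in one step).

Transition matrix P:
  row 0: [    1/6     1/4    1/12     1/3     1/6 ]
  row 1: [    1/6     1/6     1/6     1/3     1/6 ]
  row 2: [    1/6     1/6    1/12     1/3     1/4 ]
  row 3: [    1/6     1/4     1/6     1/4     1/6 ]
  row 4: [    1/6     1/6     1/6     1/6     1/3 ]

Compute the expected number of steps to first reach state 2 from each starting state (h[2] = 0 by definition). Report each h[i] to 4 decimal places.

First-step conditioning: h[2] = 0; for i ≠ 2, h[i] = 1 + Σ_k P[i][k]·h[k].
  h[0] = 1 + 1/6·h[0] + 1/4·h[1] + 1/3·h[3] + 1/6·h[4]
  h[1] = 1 + 1/6·h[0] + 1/6·h[1] + 1/3·h[3] + 1/6·h[4]
  h[3] = 1 + 1/6·h[0] + 1/4·h[1] + 1/4·h[3] + 1/6·h[4]
  h[4] = 1 + 1/6·h[0] + 1/6·h[1] + 1/6·h[3] + 1/3·h[4]
Solving the 4×4 linear system over states ≠ 2 gives exactly h = [78/11, 72/11, 0, 72/11, 72/11] (h[2] = 0 is the target).

h = [7.0909, 6.5455, 0.0000, 6.5455, 6.5455]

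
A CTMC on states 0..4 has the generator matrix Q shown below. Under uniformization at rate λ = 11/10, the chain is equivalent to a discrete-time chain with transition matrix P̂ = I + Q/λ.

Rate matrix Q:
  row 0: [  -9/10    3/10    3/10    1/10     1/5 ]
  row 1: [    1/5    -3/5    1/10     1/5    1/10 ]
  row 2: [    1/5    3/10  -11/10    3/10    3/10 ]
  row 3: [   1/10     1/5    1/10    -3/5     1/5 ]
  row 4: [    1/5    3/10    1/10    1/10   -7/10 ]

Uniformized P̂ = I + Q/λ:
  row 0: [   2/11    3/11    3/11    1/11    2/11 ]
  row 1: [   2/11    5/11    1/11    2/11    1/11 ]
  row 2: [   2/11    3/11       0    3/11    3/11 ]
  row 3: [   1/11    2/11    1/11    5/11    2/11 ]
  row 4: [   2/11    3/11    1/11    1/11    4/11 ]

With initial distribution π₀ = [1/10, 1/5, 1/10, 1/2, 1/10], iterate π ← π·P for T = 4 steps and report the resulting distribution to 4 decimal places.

t=0: π = [0.1000, 0.2000, 0.1000, 0.5000, 0.1000]
t=1: π = [0.1364, 0.2636, 0.1000, 0.3091, 0.1909]
t=2: π = [0.1537, 0.2926, 0.1066, 0.2455, 0.2017]
t=3: π = [0.1595, 0.3036, 0.1092, 0.2261, 0.2016]
t=4: π = [0.1613, 0.3074, 0.1100, 0.2206, 0.2008]

π = [0.1613, 0.3074, 0.1100, 0.2206, 0.2008]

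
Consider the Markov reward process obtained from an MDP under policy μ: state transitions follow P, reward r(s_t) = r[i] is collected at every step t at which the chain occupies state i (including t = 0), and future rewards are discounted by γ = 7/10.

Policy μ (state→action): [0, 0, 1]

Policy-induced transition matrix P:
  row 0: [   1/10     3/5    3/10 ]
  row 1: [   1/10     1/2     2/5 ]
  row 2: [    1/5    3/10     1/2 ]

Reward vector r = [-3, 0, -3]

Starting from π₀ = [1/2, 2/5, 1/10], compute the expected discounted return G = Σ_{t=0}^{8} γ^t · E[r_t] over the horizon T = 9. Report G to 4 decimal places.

t=0: π = [0.5000, 0.4000, 0.1000], E[r] = -1.8000, γ^t·E[r] = -1.800000, running G = -1.800000
t=1: π = [0.1100, 0.5300, 0.3600], E[r] = -1.4100, γ^t·E[r] = -0.987000, running G = -2.787000
t=2: π = [0.1360, 0.4390, 0.4250], E[r] = -1.6830, γ^t·E[r] = -0.824670, running G = -3.611670
t=3: π = [0.1425, 0.4286, 0.4289], E[r] = -1.7142, γ^t·E[r] = -0.587971, running G = -4.199641
t=4: π = [0.1429, 0.4285, 0.4286], E[r] = -1.7146, γ^t·E[r] = -0.411673, running G = -4.611314
t=5: π = [0.1429, 0.4286, 0.4286], E[r] = -1.7143, γ^t·E[r] = -0.288125, running G = -4.899439
t=6: π = [0.1429, 0.4286, 0.4286], E[r] = -1.7143, γ^t·E[r] = -0.201684, running G = -5.101123
t=7: π = [0.1429, 0.4286, 0.4286], E[r] = -1.7143, γ^t·E[r] = -0.141179, running G = -5.242302
t=8: π = [0.1429, 0.4286, 0.4286], E[r] = -1.7143, γ^t·E[r] = -0.098825, running G = -5.341127

G = -5.3411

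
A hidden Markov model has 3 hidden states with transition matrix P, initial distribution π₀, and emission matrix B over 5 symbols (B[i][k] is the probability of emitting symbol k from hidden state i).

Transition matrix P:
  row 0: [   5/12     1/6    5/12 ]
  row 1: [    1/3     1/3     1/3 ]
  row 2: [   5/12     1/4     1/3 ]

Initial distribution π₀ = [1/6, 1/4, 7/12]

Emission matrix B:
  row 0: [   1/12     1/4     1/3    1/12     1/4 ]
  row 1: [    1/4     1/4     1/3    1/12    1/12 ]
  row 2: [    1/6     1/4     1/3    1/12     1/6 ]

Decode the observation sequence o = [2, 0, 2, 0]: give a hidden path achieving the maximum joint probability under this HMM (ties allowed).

t=0: δ = [5.556e-02, 8.333e-02, 1.944e-01]  (obs o_0=2)
t=1: δ = [6.752e-03, 1.215e-02, 1.080e-02]  ψ = [2, 2, 2]  (obs o_1=0)
t=2: δ = [1.500e-03, 1.350e-03, 1.350e-03]  ψ = [2, 1, 1]  (obs o_2=2)
t=3: δ = [5.210e-05, 1.125e-04, 1.042e-04]  ψ = [0, 1, 0]  (obs o_3=0)
backtrack: best end state = 1; path = [2, 1, 1, 1]

path = [2, 1, 1, 1]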